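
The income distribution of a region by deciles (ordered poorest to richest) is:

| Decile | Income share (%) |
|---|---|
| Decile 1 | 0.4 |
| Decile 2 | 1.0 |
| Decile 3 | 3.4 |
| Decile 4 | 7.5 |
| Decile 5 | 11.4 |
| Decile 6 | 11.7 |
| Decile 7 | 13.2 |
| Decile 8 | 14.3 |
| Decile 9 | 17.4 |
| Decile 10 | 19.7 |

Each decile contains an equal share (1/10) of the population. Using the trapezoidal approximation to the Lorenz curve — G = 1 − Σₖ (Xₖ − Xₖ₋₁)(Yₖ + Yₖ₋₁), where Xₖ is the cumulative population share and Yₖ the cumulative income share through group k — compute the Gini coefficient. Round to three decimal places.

0.360

Cumulative income shares Yₖ: 0.0040, 0.0140, 0.0480, 0.1230, 0.2370, 0.3540, 0.4860, 0.6290, 0.8030, 1.0000
Σ (Xₖ−Xₖ₋₁)(Yₖ+Yₖ₋₁) = (1/10)(0.0040+0.0000) + (1/10)(0.0140+0.0040) + (1/10)(0.0480+0.0140) + (1/10)(0.1230+0.0480) + (1/10)(0.2370+0.1230) + (1/10)(0.3540+0.2370) + (1/10)(0.4860+0.3540) + (1/10)(0.6290+0.4860) + (1/10)(0.8030+0.6290) + (1/10)(1.0000+0.8030)
  = 0.0004 + 0.0018 + 0.0062 + 0.0171 + 0.0360 + 0.0591 + 0.0840 + 0.1115 + 0.1432 + 0.1803 = 0.6396
G = 1 − 0.6396 = 0.3604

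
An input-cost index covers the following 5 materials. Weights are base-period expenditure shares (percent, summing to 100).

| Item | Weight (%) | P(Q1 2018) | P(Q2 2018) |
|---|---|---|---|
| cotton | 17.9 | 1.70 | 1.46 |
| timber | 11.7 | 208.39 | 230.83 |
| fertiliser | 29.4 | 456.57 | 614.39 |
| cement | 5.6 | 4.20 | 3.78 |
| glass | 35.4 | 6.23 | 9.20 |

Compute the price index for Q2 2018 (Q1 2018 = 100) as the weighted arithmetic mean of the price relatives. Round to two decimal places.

cotton: 17.9 × (1.46/1.70) = 17.9 × 0.858824 = 15.3729
timber: 11.7 × (230.83/208.39) = 11.7 × 1.107683 = 12.9599
fertiliser: 29.4 × (614.39/456.57) = 29.4 × 1.345664 = 39.5625
cement: 5.6 × (3.78/4.20) = 5.6 × 0.900000 = 5.0400
glass: 35.4 × (9.20/6.23) = 35.4 × 1.476726 = 52.2761
Index = Σ wᵢ·(p₁ᵢ/p₀ᵢ) = 15.3729 + 12.9599 + 39.5625 + 5.0400 + 52.2761 = 125.2114

125.21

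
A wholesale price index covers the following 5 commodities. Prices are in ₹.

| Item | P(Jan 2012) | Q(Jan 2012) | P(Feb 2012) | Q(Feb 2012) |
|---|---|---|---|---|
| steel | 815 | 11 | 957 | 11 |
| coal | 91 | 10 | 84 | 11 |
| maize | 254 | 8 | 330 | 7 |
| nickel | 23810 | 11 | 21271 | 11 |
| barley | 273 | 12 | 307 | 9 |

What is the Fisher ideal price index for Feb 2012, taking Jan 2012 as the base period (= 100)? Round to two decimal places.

Laspeyres component (base-period weights):
ΣP(Feb 2012)Q(Jan 2012) = 957×11 + 84×10 + 330×8 + 21271×11 + 307×12 = 10527 + 840 + 2640 + 233981 + 3684 = 251672
ΣP(Jan 2012)Q(Jan 2012) = 815×11 + 91×10 + 254×8 + 23810×11 + 273×12 = 8965 + 910 + 2032 + 261910 + 3276 = 277093
L = 251672 / 277093 × 100 = 90.8258
Paasche component (current-period weights):
ΣP(Feb 2012)Q(Feb 2012) = 957×11 + 84×11 + 330×7 + 21271×11 + 307×9 = 10527 + 924 + 2310 + 233981 + 2763 = 250505
ΣP(Jan 2012)Q(Feb 2012) = 815×11 + 91×11 + 254×7 + 23810×11 + 273×9 = 8965 + 1001 + 1778 + 261910 + 2457 = 276111
P = 250505 / 276111 × 100 = 90.7262
Fisher = √(L × P) = √(90.8258 × 90.7262) = 90.7760

90.78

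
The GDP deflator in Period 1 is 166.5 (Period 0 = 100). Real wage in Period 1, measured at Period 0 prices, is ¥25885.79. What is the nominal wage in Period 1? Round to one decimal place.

43099.8

Nominal = Real × (Index/100) = 25885.79 × (166.5/100)
        = 25885.79 × 1.665 = 43099.8404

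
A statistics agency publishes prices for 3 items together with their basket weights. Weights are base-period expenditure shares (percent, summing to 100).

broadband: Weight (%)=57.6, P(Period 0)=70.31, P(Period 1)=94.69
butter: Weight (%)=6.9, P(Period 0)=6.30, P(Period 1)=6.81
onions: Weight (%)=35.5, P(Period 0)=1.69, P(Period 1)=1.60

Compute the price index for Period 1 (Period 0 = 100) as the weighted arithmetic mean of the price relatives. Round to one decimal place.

118.6

broadband: 57.6 × (94.69/70.31) = 57.6 × 1.346750 = 77.5728
butter: 6.9 × (6.81/6.30) = 6.9 × 1.080952 = 7.4586
onions: 35.5 × (1.60/1.69) = 35.5 × 0.946746 = 33.6095
Index = Σ wᵢ·(p₁ᵢ/p₀ᵢ) = 77.5728 + 7.4586 + 33.6095 = 118.6408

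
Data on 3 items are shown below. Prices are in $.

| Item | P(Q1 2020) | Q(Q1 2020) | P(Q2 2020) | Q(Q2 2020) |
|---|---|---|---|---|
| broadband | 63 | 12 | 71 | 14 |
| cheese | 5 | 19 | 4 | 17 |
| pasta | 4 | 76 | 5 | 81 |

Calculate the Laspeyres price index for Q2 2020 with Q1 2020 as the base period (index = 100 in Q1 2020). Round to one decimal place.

113.2

Laspeyres price index uses base-period quantities as weights.
ΣP(Q2 2020)·Q(Q1 2020) = 71×12 + 4×19 + 5×76 = 852 + 76 + 380 = 1308
ΣP(Q1 2020)·Q(Q1 2020) = 63×12 + 5×19 + 4×76 = 756 + 95 + 304 = 1155
Index = 1308 / 1155 × 100 = 113.2468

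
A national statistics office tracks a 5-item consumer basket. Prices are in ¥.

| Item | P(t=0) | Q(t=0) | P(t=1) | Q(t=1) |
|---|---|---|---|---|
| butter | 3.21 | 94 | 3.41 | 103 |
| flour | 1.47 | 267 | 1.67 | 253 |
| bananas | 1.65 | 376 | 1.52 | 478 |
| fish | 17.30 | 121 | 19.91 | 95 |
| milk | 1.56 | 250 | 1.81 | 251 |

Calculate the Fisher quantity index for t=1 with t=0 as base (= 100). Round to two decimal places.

92.21

Laspeyres component (base-period weights):
ΣP(t=0)Q(t=1) = 3.21×103 + 1.47×253 + 1.65×478 + 17.30×95 + 1.56×251 = 330.63 + 371.91 + 788.7 + 1643.5 + 391.56 = 3526.3
ΣP(t=0)Q(t=0) = 3.21×94 + 1.47×267 + 1.65×376 + 17.30×121 + 1.56×250 = 301.74 + 392.49 + 620.4 + 2093.3 + 390 = 3797.93
L = 3526.3 / 3797.93 × 100 = 92.8479
Paasche component (current-period weights):
ΣP(t=1)Q(t=1) = 3.41×103 + 1.67×253 + 1.52×478 + 19.91×95 + 1.81×251 = 351.23 + 422.51 + 726.56 + 1891.45 + 454.31 = 3846.06
ΣP(t=1)Q(t=0) = 3.41×94 + 1.67×267 + 1.52×376 + 19.91×121 + 1.81×250 = 320.54 + 445.89 + 571.52 + 2409.11 + 452.5 = 4199.56
P = 3846.06 / 4199.56 × 100 = 91.5825
Fisher = √(L × P) = √(92.8479 × 91.5825) = 92.2130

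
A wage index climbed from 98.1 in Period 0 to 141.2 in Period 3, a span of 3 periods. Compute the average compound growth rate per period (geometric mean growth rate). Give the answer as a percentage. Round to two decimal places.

12.91%

Growth factor = (141.2/98.1)^(1/3) = (1.439348)^(1/3) = 1.129073
Growth rate = 1.129073 − 1 = 0.129073 = 12.9073%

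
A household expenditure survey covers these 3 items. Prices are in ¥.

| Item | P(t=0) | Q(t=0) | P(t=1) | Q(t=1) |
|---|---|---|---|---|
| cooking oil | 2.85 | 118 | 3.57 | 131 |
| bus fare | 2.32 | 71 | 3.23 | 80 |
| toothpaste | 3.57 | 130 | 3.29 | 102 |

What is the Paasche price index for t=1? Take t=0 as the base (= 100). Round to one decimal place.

Paasche price index uses current-period quantities as weights.
ΣP(t=1)·Q(t=1) = 3.57×131 + 3.23×80 + 3.29×102 = 467.67 + 258.4 + 335.58 = 1061.65
ΣP(t=0)·Q(t=1) = 2.85×131 + 2.32×80 + 3.57×102 = 373.35 + 185.6 + 364.14 = 923.09
Index = 1061.65 / 923.09 × 100 = 115.0105

115.0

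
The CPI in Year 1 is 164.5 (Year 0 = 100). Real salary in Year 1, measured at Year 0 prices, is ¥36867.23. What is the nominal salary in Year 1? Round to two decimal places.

60646.59

Nominal = Real × (Index/100) = 36867.23 × (164.5/100)
        = 36867.23 × 1.645 = 60646.5934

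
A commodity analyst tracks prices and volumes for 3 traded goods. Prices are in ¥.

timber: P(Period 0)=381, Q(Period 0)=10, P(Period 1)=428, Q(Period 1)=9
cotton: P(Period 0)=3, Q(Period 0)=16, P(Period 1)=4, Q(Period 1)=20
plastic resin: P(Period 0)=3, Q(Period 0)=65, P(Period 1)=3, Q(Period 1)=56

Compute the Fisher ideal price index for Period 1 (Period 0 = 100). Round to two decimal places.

112.05

Laspeyres component (base-period weights):
ΣP(Period 1)Q(Period 0) = 428×10 + 4×16 + 3×65 = 4280 + 64 + 195 = 4539
ΣP(Period 0)Q(Period 0) = 381×10 + 3×16 + 3×65 = 3810 + 48 + 195 = 4053
L = 4539 / 4053 × 100 = 111.9911
Paasche component (current-period weights):
ΣP(Period 1)Q(Period 1) = 428×9 + 4×20 + 3×56 = 3852 + 80 + 168 = 4100
ΣP(Period 0)Q(Period 1) = 381×9 + 3×20 + 3×56 = 3429 + 60 + 168 = 3657
P = 4100 / 3657 × 100 = 112.1138
Fisher = √(L × P) = √(111.9911 × 112.1138) = 112.0524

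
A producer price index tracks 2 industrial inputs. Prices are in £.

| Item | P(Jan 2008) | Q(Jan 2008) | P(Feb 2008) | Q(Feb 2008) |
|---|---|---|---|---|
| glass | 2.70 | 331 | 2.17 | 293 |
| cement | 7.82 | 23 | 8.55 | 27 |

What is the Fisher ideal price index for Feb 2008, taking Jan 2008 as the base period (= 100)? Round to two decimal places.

85.85

Laspeyres component (base-period weights):
ΣP(Feb 2008)Q(Jan 2008) = 2.17×331 + 8.55×23 = 718.27 + 196.65 = 914.92
ΣP(Jan 2008)Q(Jan 2008) = 2.70×331 + 7.82×23 = 893.7 + 179.86 = 1073.56
L = 914.92 / 1073.56 × 100 = 85.2230
Paasche component (current-period weights):
ΣP(Feb 2008)Q(Feb 2008) = 2.17×293 + 8.55×27 = 635.81 + 230.85 = 866.66
ΣP(Jan 2008)Q(Feb 2008) = 2.70×293 + 7.82×27 = 791.1 + 211.14 = 1002.24
P = 866.66 / 1002.24 × 100 = 86.4723
Fisher = √(L × P) = √(85.2230 × 86.4723) = 85.8454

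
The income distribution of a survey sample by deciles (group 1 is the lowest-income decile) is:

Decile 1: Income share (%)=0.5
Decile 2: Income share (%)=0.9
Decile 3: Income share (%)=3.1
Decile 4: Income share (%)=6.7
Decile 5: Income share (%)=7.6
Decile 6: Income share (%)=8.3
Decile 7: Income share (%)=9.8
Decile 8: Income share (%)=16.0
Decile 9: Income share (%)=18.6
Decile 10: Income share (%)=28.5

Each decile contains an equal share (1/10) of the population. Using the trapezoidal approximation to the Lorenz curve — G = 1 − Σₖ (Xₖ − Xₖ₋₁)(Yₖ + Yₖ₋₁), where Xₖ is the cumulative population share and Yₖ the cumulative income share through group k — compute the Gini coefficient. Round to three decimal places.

Cumulative income shares Yₖ: 0.0050, 0.0140, 0.0450, 0.1120, 0.1880, 0.2710, 0.3690, 0.5290, 0.7150, 1.0000
Σ (Xₖ−Xₖ₋₁)(Yₖ+Yₖ₋₁) = (1/10)(0.0050+0.0000) + (1/10)(0.0140+0.0050) + (1/10)(0.0450+0.0140) + (1/10)(0.1120+0.0450) + (1/10)(0.1880+0.1120) + (1/10)(0.2710+0.1880) + (1/10)(0.3690+0.2710) + (1/10)(0.5290+0.3690) + (1/10)(0.7150+0.5290) + (1/10)(1.0000+0.7150)
  = 0.0005 + 0.0019 + 0.0059 + 0.0157 + 0.0300 + 0.0459 + 0.0640 + 0.0898 + 0.1244 + 0.1715 = 0.5496
G = 1 − 0.5496 = 0.4504

0.450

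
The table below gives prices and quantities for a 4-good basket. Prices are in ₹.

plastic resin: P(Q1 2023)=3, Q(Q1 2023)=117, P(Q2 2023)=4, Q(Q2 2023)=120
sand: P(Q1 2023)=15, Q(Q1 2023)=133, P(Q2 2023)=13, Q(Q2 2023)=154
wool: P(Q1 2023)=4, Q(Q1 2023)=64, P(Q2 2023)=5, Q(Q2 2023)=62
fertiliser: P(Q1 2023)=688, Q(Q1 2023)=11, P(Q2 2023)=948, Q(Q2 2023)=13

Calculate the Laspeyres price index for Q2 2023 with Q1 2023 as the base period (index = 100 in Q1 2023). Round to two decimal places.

Laspeyres price index uses base-period quantities as weights.
ΣP(Q2 2023)·Q(Q1 2023) = 4×117 + 13×133 + 5×64 + 948×11 = 468 + 1729 + 320 + 10428 = 12945
ΣP(Q1 2023)·Q(Q1 2023) = 3×117 + 15×133 + 4×64 + 688×11 = 351 + 1995 + 256 + 7568 = 10170
Index = 12945 / 10170 × 100 = 127.2861

127.29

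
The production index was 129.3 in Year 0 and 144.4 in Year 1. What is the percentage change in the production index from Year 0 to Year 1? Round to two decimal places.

Change = (144.4 − 129.3) / 129.3 × 100
       = 15.1 / 129.3 × 100 = 11.6783%

11.68%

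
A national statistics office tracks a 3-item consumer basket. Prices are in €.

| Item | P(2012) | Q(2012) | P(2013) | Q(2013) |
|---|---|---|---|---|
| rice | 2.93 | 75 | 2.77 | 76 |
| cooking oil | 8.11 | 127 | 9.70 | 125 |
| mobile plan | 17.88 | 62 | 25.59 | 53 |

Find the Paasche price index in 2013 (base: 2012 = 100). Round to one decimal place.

Paasche price index uses current-period quantities as weights.
ΣP(2013)·Q(2013) = 2.77×76 + 9.70×125 + 25.59×53 = 210.52 + 1212.5 + 1356.27 = 2779.29
ΣP(2012)·Q(2013) = 2.93×76 + 8.11×125 + 17.88×53 = 222.68 + 1013.75 + 947.64 = 2184.07
Index = 2779.29 / 2184.07 × 100 = 127.2528

127.3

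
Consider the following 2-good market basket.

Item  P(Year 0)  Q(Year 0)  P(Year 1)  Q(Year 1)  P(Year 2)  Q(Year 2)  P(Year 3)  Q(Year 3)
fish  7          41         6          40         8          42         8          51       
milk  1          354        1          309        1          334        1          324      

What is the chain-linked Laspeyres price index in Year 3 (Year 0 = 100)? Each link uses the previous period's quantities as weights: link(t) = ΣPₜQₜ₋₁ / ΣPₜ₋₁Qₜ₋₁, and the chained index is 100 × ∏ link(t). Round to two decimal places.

Link Year 0→Year 1:
ΣP(Year 1)Q(Year 0) = 6×41 + 1×354 = 246 + 354 = 600
ΣP(Year 0)Q(Year 0) = 7×41 + 1×354 = 287 + 354 = 641
link = 600/641 = 0.936037
Link Year 1→Year 2:
ΣP(Year 2)Q(Year 1) = 8×40 + 1×309 = 320 + 309 = 629
ΣP(Year 1)Q(Year 1) = 6×40 + 1×309 = 240 + 309 = 549
link = 629/549 = 1.145719
Link Year 2→Year 3:
ΣP(Year 3)Q(Year 2) = 8×42 + 1×334 = 336 + 334 = 670
ΣP(Year 2)Q(Year 2) = 8×42 + 1×334 = 336 + 334 = 670
link = 670/670 = 1.000000
Chained index = 100 × 0.936037 × 1.145719 × 1.000000 = 107.2436

107.24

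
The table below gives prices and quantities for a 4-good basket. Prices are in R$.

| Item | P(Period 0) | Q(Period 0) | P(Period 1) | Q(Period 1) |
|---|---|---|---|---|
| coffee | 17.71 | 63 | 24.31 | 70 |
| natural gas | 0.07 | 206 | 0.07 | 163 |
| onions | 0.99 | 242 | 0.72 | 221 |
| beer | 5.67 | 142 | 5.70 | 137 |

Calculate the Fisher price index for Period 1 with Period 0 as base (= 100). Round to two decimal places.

117.20

Laspeyres component (base-period weights):
ΣP(Period 1)Q(Period 0) = 24.31×63 + 0.07×206 + 0.72×242 + 5.70×142 = 1531.53 + 14.42 + 174.24 + 809.4 = 2529.59
ΣP(Period 0)Q(Period 0) = 17.71×63 + 0.07×206 + 0.99×242 + 5.67×142 = 1115.73 + 14.42 + 239.58 + 805.14 = 2174.87
L = 2529.59 / 2174.87 × 100 = 116.3099
Paasche component (current-period weights):
ΣP(Period 1)Q(Period 1) = 24.31×70 + 0.07×163 + 0.72×221 + 5.70×137 = 1701.7 + 11.41 + 159.12 + 780.9 = 2653.13
ΣP(Period 0)Q(Period 1) = 17.71×70 + 0.07×163 + 0.99×221 + 5.67×137 = 1239.7 + 11.41 + 218.79 + 776.79 = 2246.69
P = 2653.13 / 2246.69 × 100 = 118.0906
Fisher = √(L × P) = √(116.3099 × 118.0906) = 117.1969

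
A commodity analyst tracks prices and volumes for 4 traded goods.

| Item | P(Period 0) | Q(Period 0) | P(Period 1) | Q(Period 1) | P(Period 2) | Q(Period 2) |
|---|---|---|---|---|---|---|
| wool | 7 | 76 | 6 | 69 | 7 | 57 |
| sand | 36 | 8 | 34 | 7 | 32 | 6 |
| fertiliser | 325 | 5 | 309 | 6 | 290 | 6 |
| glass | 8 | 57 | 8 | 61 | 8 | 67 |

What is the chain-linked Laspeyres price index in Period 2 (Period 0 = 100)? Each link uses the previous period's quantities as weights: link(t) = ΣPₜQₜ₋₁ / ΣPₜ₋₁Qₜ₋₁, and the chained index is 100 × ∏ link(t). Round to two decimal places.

Link Period 0→Period 1:
ΣP(Period 1)Q(Period 0) = 6×76 + 34×8 + 309×5 + 8×57 = 456 + 272 + 1545 + 456 = 2729
ΣP(Period 0)Q(Period 0) = 7×76 + 36×8 + 325×5 + 8×57 = 532 + 288 + 1625 + 456 = 2901
link = 2729/2901 = 0.940710
Link Period 1→Period 2:
ΣP(Period 2)Q(Period 1) = 7×69 + 32×7 + 290×6 + 8×61 = 483 + 224 + 1740 + 488 = 2935
ΣP(Period 1)Q(Period 1) = 6×69 + 34×7 + 309×6 + 8×61 = 414 + 238 + 1854 + 488 = 2994
link = 2935/2994 = 0.980294
Chained index = 100 × 0.940710 × 0.980294 = 92.2172

92.22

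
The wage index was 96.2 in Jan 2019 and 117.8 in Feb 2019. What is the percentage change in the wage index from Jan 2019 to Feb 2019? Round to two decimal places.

22.45%

Change = (117.8 − 96.2) / 96.2 × 100
       = 21.6 / 96.2 × 100 = 22.4532%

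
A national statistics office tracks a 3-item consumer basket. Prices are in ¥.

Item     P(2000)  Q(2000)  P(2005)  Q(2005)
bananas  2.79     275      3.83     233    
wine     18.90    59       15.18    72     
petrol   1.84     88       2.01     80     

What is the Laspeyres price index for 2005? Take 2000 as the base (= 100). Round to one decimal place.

Laspeyres price index uses base-period quantities as weights.
ΣP(2005)·Q(2000) = 3.83×275 + 15.18×59 + 2.01×88 = 1053.25 + 895.62 + 176.88 = 2125.75
ΣP(2000)·Q(2000) = 2.79×275 + 18.90×59 + 1.84×88 = 767.25 + 1115.1 + 161.92 = 2044.27
Index = 2125.75 / 2044.27 × 100 = 103.9858

104.0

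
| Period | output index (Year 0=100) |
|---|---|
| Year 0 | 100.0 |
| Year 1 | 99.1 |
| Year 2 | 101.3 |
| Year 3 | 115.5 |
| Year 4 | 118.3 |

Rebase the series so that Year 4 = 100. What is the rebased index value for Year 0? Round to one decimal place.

Rebased(Year 0) = 100.0 / 118.3 × 100 = 84.5309

84.5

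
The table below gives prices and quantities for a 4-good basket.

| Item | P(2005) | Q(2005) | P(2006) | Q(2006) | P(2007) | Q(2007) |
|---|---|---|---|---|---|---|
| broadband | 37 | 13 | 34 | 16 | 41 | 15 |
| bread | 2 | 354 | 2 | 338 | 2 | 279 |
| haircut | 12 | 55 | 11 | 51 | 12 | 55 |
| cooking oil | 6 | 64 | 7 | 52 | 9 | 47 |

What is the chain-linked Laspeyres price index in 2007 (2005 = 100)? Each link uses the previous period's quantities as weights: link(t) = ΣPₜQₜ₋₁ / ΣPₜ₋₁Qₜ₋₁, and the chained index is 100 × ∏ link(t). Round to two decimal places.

110.94

Link 2005→2006:
ΣP(2006)Q(2005) = 34×13 + 2×354 + 11×55 + 7×64 = 442 + 708 + 605 + 448 = 2203
ΣP(2005)Q(2005) = 37×13 + 2×354 + 12×55 + 6×64 = 481 + 708 + 660 + 384 = 2233
link = 2203/2233 = 0.986565
Link 2006→2007:
ΣP(2007)Q(2006) = 41×16 + 2×338 + 12×51 + 9×52 = 656 + 676 + 612 + 468 = 2412
ΣP(2006)Q(2006) = 34×16 + 2×338 + 11×51 + 7×52 = 544 + 676 + 561 + 364 = 2145
link = 2412/2145 = 1.124476
Chained index = 100 × 0.986565 × 1.124476 = 110.9368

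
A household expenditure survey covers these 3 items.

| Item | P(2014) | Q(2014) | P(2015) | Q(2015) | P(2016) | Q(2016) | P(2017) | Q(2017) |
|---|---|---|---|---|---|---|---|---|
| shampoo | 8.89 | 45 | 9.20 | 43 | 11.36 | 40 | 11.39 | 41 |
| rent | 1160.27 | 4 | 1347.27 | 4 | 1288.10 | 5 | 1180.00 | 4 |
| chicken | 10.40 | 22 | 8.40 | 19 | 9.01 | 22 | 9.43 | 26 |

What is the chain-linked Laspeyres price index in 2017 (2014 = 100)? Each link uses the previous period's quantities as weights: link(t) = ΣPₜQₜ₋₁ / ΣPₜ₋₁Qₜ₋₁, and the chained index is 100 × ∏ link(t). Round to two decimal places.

102.79

Link 2014→2015:
ΣP(2015)Q(2014) = 9.20×45 + 1347.27×4 + 8.40×22 = 414 + 5389.08 + 184.8 = 5987.88
ΣP(2014)Q(2014) = 8.89×45 + 1160.27×4 + 10.40×22 = 400.05 + 4641.08 + 228.8 = 5269.93
link = 5987.88/5269.93 = 1.136235
Link 2015→2016:
ΣP(2016)Q(2015) = 11.36×43 + 1288.10×4 + 9.01×19 = 488.48 + 5152.4 + 171.19 = 5812.07
ΣP(2015)Q(2015) = 9.20×43 + 1347.27×4 + 8.40×19 = 395.6 + 5389.08 + 159.6 = 5944.28
link = 5812.07/5944.28 = 0.977758
Link 2016→2017:
ΣP(2017)Q(2016) = 11.39×40 + 1180.00×5 + 9.43×22 = 455.6 + 5900 + 207.46 = 6563.06
ΣP(2016)Q(2016) = 11.36×40 + 1288.10×5 + 9.01×22 = 454.4 + 6440.5 + 198.22 = 7093.12
link = 6563.06/7093.12 = 0.925271
Chained index = 100 × 1.136235 × 0.977758 × 0.925271 = 102.7943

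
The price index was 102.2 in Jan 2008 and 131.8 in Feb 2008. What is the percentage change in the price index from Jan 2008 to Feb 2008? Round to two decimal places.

Change = (131.8 − 102.2) / 102.2 × 100
       = 29.6 / 102.2 × 100 = 28.9628%

28.96%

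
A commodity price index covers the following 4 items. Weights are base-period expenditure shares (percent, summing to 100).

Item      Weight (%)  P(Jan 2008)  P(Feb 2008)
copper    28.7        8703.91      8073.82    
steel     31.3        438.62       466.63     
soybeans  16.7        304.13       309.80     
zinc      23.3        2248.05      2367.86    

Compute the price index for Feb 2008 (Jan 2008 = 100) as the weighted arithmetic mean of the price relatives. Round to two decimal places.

101.47

copper: 28.7 × (8073.82/8703.91) = 28.7 × 0.927608 = 26.6224
steel: 31.3 × (466.63/438.62) = 31.3 × 1.063859 = 33.2988
soybeans: 16.7 × (309.80/304.13) = 16.7 × 1.018643 = 17.0113
zinc: 23.3 × (2367.86/2248.05) = 23.3 × 1.053295 = 24.5418
Index = Σ wᵢ·(p₁ᵢ/p₀ᵢ) = 26.6224 + 33.2988 + 17.0113 + 24.5418 = 101.4743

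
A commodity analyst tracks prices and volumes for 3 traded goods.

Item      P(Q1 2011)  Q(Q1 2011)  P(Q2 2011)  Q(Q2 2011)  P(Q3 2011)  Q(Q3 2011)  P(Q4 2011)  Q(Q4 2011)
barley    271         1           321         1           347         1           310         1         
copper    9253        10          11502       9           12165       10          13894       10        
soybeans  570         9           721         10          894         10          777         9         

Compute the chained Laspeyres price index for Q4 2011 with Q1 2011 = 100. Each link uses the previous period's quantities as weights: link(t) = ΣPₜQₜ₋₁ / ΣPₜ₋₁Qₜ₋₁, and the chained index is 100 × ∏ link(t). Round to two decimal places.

Link Q1 2011→Q2 2011:
ΣP(Q2 2011)Q(Q1 2011) = 321×1 + 11502×10 + 721×9 = 321 + 115020 + 6489 = 121830
ΣP(Q1 2011)Q(Q1 2011) = 271×1 + 9253×10 + 570×9 = 271 + 92530 + 5130 = 97931
link = 121830/97931 = 1.244039
Link Q2 2011→Q3 2011:
ΣP(Q3 2011)Q(Q2 2011) = 347×1 + 12165×9 + 894×10 = 347 + 109485 + 8940 = 118772
ΣP(Q2 2011)Q(Q2 2011) = 321×1 + 11502×9 + 721×10 = 321 + 103518 + 7210 = 111049
link = 118772/111049 = 1.069546
Link Q3 2011→Q4 2011:
ΣP(Q4 2011)Q(Q3 2011) = 310×1 + 13894×10 + 777×10 = 310 + 138940 + 7770 = 147020
ΣP(Q3 2011)Q(Q3 2011) = 347×1 + 12165×10 + 894×10 = 347 + 121650 + 8940 = 130937
link = 147020/130937 = 1.122830
Chained index = 100 × 1.244039 × 1.069546 × 1.122830 = 149.3989

149.40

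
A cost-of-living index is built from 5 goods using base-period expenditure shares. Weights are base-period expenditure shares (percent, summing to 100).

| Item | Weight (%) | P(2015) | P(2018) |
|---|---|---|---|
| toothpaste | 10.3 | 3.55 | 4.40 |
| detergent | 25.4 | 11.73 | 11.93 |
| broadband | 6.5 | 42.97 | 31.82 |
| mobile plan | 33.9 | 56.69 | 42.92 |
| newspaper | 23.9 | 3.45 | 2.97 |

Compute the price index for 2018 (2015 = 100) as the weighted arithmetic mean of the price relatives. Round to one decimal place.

toothpaste: 10.3 × (4.40/3.55) = 10.3 × 1.239437 = 12.7662
detergent: 25.4 × (11.93/11.73) = 25.4 × 1.017050 = 25.8331
broadband: 6.5 × (31.82/42.97) = 6.5 × 0.740517 = 4.8134
mobile plan: 33.9 × (42.92/56.69) = 33.9 × 0.757100 = 25.6657
newspaper: 23.9 × (2.97/3.45) = 23.9 × 0.860870 = 20.5748
Index = Σ wᵢ·(p₁ᵢ/p₀ᵢ) = 12.7662 + 25.8331 + 4.8134 + 25.6657 + 20.5748 = 89.6531

89.7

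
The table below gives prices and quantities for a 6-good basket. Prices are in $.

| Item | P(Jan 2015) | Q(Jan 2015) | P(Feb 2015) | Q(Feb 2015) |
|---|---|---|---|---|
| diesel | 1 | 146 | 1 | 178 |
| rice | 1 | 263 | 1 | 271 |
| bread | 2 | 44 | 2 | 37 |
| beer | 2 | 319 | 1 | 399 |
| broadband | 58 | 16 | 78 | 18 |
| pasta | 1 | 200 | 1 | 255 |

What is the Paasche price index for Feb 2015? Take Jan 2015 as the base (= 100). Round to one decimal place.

Paasche price index uses current-period quantities as weights.
ΣP(Feb 2015)·Q(Feb 2015) = 1×178 + 1×271 + 2×37 + 1×399 + 78×18 + 1×255 = 178 + 271 + 74 + 399 + 1404 + 255 = 2581
ΣP(Jan 2015)·Q(Feb 2015) = 1×178 + 1×271 + 2×37 + 2×399 + 58×18 + 1×255 = 178 + 271 + 74 + 798 + 1044 + 255 = 2620
Index = 2581 / 2620 × 100 = 98.5115

98.5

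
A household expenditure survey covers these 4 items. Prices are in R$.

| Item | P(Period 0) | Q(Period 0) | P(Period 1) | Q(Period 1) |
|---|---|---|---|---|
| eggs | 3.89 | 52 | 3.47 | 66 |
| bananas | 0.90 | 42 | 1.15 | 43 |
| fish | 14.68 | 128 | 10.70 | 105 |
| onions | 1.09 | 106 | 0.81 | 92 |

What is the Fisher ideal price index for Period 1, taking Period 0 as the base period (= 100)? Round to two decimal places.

75.79

Laspeyres component (base-period weights):
ΣP(Period 1)Q(Period 0) = 3.47×52 + 1.15×42 + 10.70×128 + 0.81×106 = 180.44 + 48.3 + 1369.6 + 85.86 = 1684.2
ΣP(Period 0)Q(Period 0) = 3.89×52 + 0.90×42 + 14.68×128 + 1.09×106 = 202.28 + 37.8 + 1879.04 + 115.54 = 2234.66
L = 1684.2 / 2234.66 × 100 = 75.3672
Paasche component (current-period weights):
ΣP(Period 1)Q(Period 1) = 3.47×66 + 1.15×43 + 10.70×105 + 0.81×92 = 229.02 + 49.45 + 1123.5 + 74.52 = 1476.49
ΣP(Period 0)Q(Period 1) = 3.89×66 + 0.90×43 + 14.68×105 + 1.09×92 = 256.74 + 38.7 + 1541.4 + 100.28 = 1937.12
P = 1476.49 / 1937.12 × 100 = 76.2209
Fisher = √(L × P) = √(75.3672 × 76.2209) = 75.7928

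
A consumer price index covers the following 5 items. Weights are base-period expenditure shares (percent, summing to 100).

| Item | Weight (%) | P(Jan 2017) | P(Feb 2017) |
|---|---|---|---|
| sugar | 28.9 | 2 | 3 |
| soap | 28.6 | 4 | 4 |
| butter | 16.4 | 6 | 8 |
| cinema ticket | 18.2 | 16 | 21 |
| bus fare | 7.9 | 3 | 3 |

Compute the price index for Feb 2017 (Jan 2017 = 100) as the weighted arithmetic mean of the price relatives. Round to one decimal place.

125.6

sugar: 28.9 × (3/2) = 28.9 × 1.500000 = 43.3500
soap: 28.6 × (4/4) = 28.6 × 1.000000 = 28.6000
butter: 16.4 × (8/6) = 16.4 × 1.333333 = 21.8667
cinema ticket: 18.2 × (21/16) = 18.2 × 1.312500 = 23.8875
bus fare: 7.9 × (3/3) = 7.9 × 1.000000 = 7.9000
Index = Σ wᵢ·(p₁ᵢ/p₀ᵢ) = 43.3500 + 28.6000 + 21.8667 + 23.8875 + 7.9000 = 125.6042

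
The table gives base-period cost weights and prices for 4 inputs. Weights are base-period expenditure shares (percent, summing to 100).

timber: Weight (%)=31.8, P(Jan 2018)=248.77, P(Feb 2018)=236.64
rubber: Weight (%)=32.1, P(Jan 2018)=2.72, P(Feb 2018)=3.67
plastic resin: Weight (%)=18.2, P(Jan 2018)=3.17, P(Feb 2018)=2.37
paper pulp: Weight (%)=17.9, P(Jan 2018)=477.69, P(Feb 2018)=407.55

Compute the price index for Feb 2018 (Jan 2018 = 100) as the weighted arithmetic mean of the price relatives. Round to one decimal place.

timber: 31.8 × (236.64/248.77) = 31.8 × 0.951240 = 30.2494
rubber: 32.1 × (3.67/2.72) = 32.1 × 1.349265 = 43.3114
plastic resin: 18.2 × (2.37/3.17) = 18.2 × 0.747634 = 13.6069
paper pulp: 17.9 × (407.55/477.69) = 17.9 × 0.853168 = 15.2717
Index = Σ wᵢ·(p₁ᵢ/p₀ᵢ) = 30.2494 + 43.3114 + 13.6069 + 15.2717 = 102.4395

102.4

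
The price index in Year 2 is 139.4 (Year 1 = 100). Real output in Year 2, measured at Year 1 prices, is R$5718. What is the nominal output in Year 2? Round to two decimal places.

Nominal = Real × (Index/100) = 5718 × (139.4/100)
        = 5718 × 1.394 = 7970.8920

7970.89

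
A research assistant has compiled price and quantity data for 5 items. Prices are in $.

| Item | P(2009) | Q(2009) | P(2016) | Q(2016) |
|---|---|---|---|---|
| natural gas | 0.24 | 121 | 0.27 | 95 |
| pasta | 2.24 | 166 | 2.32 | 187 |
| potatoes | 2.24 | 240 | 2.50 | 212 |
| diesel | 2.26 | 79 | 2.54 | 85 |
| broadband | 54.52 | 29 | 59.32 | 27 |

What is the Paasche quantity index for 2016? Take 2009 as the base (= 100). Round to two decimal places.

95.52

Paasche quantity index uses current-period prices as weights.
ΣP(2016)·Q(2016) = 0.27×95 + 2.32×187 + 2.50×212 + 2.54×85 + 59.32×27 = 25.65 + 433.84 + 530 + 215.9 + 1601.64 = 2807.03
ΣP(2016)·Q(2009) = 0.27×121 + 2.32×166 + 2.50×240 + 2.54×79 + 59.32×29 = 32.67 + 385.12 + 600 + 200.66 + 1720.28 = 2938.73
Index = 2807.03 / 2938.73 × 100 = 95.5185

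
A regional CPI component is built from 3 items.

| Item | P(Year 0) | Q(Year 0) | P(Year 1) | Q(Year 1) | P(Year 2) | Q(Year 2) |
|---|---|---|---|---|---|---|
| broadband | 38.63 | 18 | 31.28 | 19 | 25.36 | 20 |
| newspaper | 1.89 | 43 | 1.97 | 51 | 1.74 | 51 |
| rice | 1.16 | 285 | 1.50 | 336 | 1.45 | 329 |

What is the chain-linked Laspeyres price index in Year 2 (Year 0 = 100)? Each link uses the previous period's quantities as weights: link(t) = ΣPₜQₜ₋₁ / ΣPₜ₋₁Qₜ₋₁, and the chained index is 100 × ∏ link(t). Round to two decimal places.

85.69

Link Year 0→Year 1:
ΣP(Year 1)Q(Year 0) = 31.28×18 + 1.97×43 + 1.50×285 = 563.04 + 84.71 + 427.5 = 1075.25
ΣP(Year 0)Q(Year 0) = 38.63×18 + 1.89×43 + 1.16×285 = 695.34 + 81.27 + 330.6 = 1107.21
link = 1075.25/1107.21 = 0.971135
Link Year 1→Year 2:
ΣP(Year 2)Q(Year 1) = 25.36×19 + 1.74×51 + 1.45×336 = 481.84 + 88.74 + 487.2 = 1057.78
ΣP(Year 1)Q(Year 1) = 31.28×19 + 1.97×51 + 1.50×336 = 594.32 + 100.47 + 504 = 1198.79
link = 1057.78/1198.79 = 0.882373
Chained index = 100 × 0.971135 × 0.882373 = 85.6903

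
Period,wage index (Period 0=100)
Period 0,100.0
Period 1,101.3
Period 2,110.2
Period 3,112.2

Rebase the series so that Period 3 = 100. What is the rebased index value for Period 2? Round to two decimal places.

98.22

Rebased(Period 2) = 110.2 / 112.2 × 100 = 98.2175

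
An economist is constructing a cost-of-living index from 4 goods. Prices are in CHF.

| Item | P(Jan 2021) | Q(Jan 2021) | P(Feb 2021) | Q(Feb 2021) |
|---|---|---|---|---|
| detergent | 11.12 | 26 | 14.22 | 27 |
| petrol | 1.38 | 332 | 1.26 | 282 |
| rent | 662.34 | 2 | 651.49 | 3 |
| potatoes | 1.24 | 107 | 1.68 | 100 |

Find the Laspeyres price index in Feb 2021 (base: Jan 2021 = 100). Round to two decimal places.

Laspeyres price index uses base-period quantities as weights.
ΣP(Feb 2021)·Q(Jan 2021) = 14.22×26 + 1.26×332 + 651.49×2 + 1.68×107 = 369.72 + 418.32 + 1302.98 + 179.76 = 2270.78
ΣP(Jan 2021)·Q(Jan 2021) = 11.12×26 + 1.38×332 + 662.34×2 + 1.24×107 = 289.12 + 458.16 + 1324.68 + 132.68 = 2204.64
Index = 2270.78 / 2204.64 × 100 = 103.0000

103.00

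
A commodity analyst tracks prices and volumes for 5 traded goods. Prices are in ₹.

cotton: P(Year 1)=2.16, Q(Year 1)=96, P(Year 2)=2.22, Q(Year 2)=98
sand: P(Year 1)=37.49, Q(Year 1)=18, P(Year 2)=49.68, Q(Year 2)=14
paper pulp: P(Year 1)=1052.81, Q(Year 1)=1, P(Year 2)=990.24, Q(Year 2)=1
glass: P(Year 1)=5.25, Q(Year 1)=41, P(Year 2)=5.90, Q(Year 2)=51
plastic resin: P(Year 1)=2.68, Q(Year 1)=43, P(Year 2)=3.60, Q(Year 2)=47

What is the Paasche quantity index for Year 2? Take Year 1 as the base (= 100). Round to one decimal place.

95.2

Paasche quantity index uses current-period prices as weights.
ΣP(Year 2)·Q(Year 2) = 2.22×98 + 49.68×14 + 990.24×1 + 5.90×51 + 3.60×47 = 217.56 + 695.52 + 990.24 + 300.9 + 169.2 = 2373.42
ΣP(Year 2)·Q(Year 1) = 2.22×96 + 49.68×18 + 990.24×1 + 5.90×41 + 3.60×43 = 213.12 + 894.24 + 990.24 + 241.9 + 154.8 = 2494.3
Index = 2373.42 / 2494.3 × 100 = 95.1538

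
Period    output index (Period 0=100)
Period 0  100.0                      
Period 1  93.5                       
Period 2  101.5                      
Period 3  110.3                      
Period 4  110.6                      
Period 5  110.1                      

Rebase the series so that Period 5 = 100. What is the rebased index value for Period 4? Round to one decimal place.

Rebased(Period 4) = 110.6 / 110.1 × 100 = 100.4541

100.5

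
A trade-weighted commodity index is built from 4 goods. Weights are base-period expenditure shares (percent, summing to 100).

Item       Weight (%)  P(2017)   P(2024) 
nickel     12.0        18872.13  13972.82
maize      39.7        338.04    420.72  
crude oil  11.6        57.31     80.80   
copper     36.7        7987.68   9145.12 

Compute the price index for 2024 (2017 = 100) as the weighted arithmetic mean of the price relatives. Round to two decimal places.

nickel: 12.0 × (13972.82/18872.13) = 12.0 × 0.740394 = 8.8847
maize: 39.7 × (420.72/338.04) = 39.7 × 1.244586 = 49.4101
crude oil: 11.6 × (80.80/57.31) = 11.6 × 1.409876 = 16.3546
copper: 36.7 × (9145.12/7987.68) = 36.7 × 1.144903 = 42.0179
Index = Σ wᵢ·(p₁ᵢ/p₀ᵢ) = 8.8847 + 49.4101 + 16.3546 + 42.0179 = 116.6673

116.67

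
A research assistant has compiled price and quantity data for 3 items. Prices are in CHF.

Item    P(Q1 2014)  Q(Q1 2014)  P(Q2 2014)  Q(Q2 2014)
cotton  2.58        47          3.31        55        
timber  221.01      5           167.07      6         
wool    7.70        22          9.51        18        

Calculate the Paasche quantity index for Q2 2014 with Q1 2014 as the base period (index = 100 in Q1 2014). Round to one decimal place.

Paasche quantity index uses current-period prices as weights.
ΣP(Q2 2014)·Q(Q2 2014) = 3.31×55 + 167.07×6 + 9.51×18 = 182.05 + 1002.42 + 171.18 = 1355.65
ΣP(Q2 2014)·Q(Q1 2014) = 3.31×47 + 167.07×5 + 9.51×22 = 155.57 + 835.35 + 209.22 = 1200.14
Index = 1355.65 / 1200.14 × 100 = 112.9577

113.0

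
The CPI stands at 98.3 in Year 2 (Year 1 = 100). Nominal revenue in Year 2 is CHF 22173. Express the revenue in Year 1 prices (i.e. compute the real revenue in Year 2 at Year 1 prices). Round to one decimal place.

Real = Nominal ÷ (Index/100) = 22173 ÷ (98.3/100)
     = 22173 ÷ 0.983 = 22556.4598

22556.5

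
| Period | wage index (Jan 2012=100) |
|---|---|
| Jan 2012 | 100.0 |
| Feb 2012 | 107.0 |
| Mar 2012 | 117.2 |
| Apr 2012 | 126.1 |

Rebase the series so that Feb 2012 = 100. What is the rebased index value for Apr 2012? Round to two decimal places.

117.85

Rebased(Apr 2012) = 126.1 / 107.0 × 100 = 117.8505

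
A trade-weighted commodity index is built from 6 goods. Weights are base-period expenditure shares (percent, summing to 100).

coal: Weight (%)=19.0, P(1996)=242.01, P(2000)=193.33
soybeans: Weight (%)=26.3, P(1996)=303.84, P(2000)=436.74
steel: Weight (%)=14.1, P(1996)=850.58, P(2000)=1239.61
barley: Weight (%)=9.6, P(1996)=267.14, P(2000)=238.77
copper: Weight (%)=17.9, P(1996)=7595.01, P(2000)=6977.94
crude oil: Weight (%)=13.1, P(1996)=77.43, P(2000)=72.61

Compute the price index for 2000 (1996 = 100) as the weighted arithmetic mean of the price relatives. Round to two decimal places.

110.84

coal: 19.0 × (193.33/242.01) = 19.0 × 0.798851 = 15.1782
soybeans: 26.3 × (436.74/303.84) = 26.3 × 1.437401 = 37.8037
steel: 14.1 × (1239.61/850.58) = 14.1 × 1.457370 = 20.5489
barley: 9.6 × (238.77/267.14) = 9.6 × 0.893801 = 8.5805
copper: 17.9 × (6977.94/7595.01) = 17.9 × 0.918753 = 16.4457
crude oil: 13.1 × (72.61/77.43) = 13.1 × 0.937750 = 12.2845
Index = Σ wᵢ·(p₁ᵢ/p₀ᵢ) = 15.1782 + 37.8037 + 20.5489 + 8.5805 + 16.4457 + 12.2845 = 110.8414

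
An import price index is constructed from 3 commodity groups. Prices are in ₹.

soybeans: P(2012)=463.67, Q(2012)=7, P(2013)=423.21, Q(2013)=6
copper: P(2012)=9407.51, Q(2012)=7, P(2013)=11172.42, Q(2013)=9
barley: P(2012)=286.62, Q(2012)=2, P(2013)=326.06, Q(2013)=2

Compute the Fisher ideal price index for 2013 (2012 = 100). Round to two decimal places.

117.65

Laspeyres component (base-period weights):
ΣP(2013)Q(2012) = 423.21×7 + 11172.42×7 + 326.06×2 = 2962.47 + 78206.94 + 652.12 = 81821.53
ΣP(2012)Q(2012) = 463.67×7 + 9407.51×7 + 286.62×2 = 3245.69 + 65852.57 + 573.24 = 69671.5
L = 81821.53 / 69671.5 × 100 = 117.4390
Paasche component (current-period weights):
ΣP(2013)Q(2013) = 423.21×6 + 11172.42×9 + 326.06×2 = 2539.26 + 100551.78 + 652.12 = 103743.16
ΣP(2012)Q(2013) = 463.67×6 + 9407.51×9 + 286.62×2 = 2782.02 + 84667.59 + 573.24 = 88022.85
P = 103743.16 / 88022.85 × 100 = 117.8594
Fisher = √(L × P) = √(117.4390 × 117.8594) = 117.6490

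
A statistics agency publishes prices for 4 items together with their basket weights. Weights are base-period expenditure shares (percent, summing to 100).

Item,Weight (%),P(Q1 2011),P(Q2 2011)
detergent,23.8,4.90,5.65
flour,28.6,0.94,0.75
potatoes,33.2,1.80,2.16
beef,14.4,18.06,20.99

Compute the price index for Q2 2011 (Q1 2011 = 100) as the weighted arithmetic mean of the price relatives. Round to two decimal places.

detergent: 23.8 × (5.65/4.90) = 23.8 × 1.153061 = 27.4429
flour: 28.6 × (0.75/0.94) = 28.6 × 0.797872 = 22.8191
potatoes: 33.2 × (2.16/1.80) = 33.2 × 1.200000 = 39.8400
beef: 14.4 × (20.99/18.06) = 14.4 × 1.162237 = 16.7362
Index = Σ wᵢ·(p₁ᵢ/p₀ᵢ) = 27.4429 + 22.8191 + 39.8400 + 16.7362 = 106.8382

106.84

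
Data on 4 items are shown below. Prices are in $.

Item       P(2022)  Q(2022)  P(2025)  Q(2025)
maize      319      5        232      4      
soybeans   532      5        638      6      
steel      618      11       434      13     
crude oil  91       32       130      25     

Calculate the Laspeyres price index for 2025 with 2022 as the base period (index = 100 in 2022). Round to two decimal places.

Laspeyres price index uses base-period quantities as weights.
ΣP(2025)·Q(2022) = 232×5 + 638×5 + 434×11 + 130×32 = 1160 + 3190 + 4774 + 4160 = 13284
ΣP(2022)·Q(2022) = 319×5 + 532×5 + 618×11 + 91×32 = 1595 + 2660 + 6798 + 2912 = 13965
Index = 13284 / 13965 × 100 = 95.1235

95.12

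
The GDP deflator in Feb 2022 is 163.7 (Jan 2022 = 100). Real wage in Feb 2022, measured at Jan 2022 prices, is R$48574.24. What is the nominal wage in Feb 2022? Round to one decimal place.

79516.0

Nominal = Real × (Index/100) = 48574.24 × (163.7/100)
        = 48574.24 × 1.637 = 79516.0309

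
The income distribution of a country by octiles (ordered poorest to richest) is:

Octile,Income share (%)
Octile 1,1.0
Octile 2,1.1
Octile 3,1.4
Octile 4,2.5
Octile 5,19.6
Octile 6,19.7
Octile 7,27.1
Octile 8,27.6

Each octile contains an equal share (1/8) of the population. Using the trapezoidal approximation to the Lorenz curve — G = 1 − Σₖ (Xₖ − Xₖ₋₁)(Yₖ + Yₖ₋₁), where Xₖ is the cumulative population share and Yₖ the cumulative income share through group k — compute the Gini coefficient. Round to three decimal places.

0.485

Cumulative income shares Yₖ: 0.0100, 0.0210, 0.0350, 0.0600, 0.2560, 0.4530, 0.7240, 1.0000
Σ (Xₖ−Xₖ₋₁)(Yₖ+Yₖ₋₁) = (1/8)(0.0100+0.0000) + (1/8)(0.0210+0.0100) + (1/8)(0.0350+0.0210) + (1/8)(0.0600+0.0350) + (1/8)(0.2560+0.0600) + (1/8)(0.4530+0.2560) + (1/8)(0.7240+0.4530) + (1/8)(1.0000+0.7240)
  = 0.0013 + 0.0039 + 0.0070 + 0.0119 + 0.0395 + 0.0886 + 0.1471 + 0.2155 = 0.5148
G = 1 − 0.5148 = 0.4852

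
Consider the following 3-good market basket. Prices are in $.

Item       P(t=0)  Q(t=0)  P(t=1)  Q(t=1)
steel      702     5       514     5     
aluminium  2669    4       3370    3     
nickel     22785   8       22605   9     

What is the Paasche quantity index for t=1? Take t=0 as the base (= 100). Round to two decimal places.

Paasche quantity index uses current-period prices as weights.
ΣP(t=1)·Q(t=1) = 514×5 + 3370×3 + 22605×9 = 2570 + 10110 + 203445 = 216125
ΣP(t=1)·Q(t=0) = 514×5 + 3370×4 + 22605×8 = 2570 + 13480 + 180840 = 196890
Index = 216125 / 196890 × 100 = 109.7694

109.77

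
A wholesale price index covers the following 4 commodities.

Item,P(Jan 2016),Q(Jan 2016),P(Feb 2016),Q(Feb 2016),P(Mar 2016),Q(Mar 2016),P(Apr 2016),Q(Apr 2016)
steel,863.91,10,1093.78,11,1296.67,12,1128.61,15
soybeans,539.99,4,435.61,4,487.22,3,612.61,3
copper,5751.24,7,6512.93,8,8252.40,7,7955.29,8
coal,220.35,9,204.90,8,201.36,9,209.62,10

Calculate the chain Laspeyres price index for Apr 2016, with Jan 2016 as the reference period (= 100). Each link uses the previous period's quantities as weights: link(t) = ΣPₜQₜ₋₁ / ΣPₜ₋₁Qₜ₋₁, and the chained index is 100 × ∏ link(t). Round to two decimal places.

Link Jan 2016→Feb 2016:
ΣP(Feb 2016)Q(Jan 2016) = 1093.78×10 + 435.61×4 + 6512.93×7 + 204.90×9 = 10937.8 + 1742.44 + 45590.51 + 1844.1 = 60114.85
ΣP(Jan 2016)Q(Jan 2016) = 863.91×10 + 539.99×4 + 5751.24×7 + 220.35×9 = 8639.1 + 2159.96 + 40258.68 + 1983.15 = 53040.89
link = 60114.85/53040.89 = 1.133368
Link Feb 2016→Mar 2016:
ΣP(Mar 2016)Q(Feb 2016) = 1296.67×11 + 487.22×4 + 8252.40×8 + 201.36×8 = 14263.37 + 1948.88 + 66019.2 + 1610.88 = 83842.33
ΣP(Feb 2016)Q(Feb 2016) = 1093.78×11 + 435.61×4 + 6512.93×8 + 204.90×8 = 12031.58 + 1742.44 + 52103.44 + 1639.2 = 67516.66
link = 83842.33/67516.66 = 1.241802
Link Mar 2016→Apr 2016:
ΣP(Apr 2016)Q(Mar 2016) = 1128.61×12 + 612.61×3 + 7955.29×7 + 209.62×9 = 13543.32 + 1837.83 + 55687.03 + 1886.58 = 72954.76
ΣP(Mar 2016)Q(Mar 2016) = 1296.67×12 + 487.22×3 + 8252.40×7 + 201.36×9 = 15560.04 + 1461.66 + 57766.8 + 1812.24 = 76600.74
link = 72954.76/76600.74 = 0.952403
Chained index = 100 × 1.133368 × 1.241802 × 0.952403 = 134.0430

134.04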